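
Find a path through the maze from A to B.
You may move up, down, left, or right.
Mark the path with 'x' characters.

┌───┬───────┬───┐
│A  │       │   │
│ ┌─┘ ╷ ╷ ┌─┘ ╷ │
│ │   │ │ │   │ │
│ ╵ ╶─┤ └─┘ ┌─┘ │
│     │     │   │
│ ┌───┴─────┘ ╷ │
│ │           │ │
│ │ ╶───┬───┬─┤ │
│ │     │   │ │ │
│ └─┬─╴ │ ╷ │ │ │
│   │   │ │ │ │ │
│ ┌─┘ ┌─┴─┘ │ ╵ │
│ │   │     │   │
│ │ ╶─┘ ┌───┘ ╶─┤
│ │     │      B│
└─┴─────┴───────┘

Finding the shortest path through the maze:
Path length: 24 steps
Directions: down → down → right → up → right → up → right → down → down → right → right → up → right → up → right → down → down → down → down → down → down → left → down → right

Solution:

┌───┬───────┬───┐
│A  │x x    │x x│
│ ┌─┘ ╷ ╷ ┌─┘ ╷ │
│x│x x│x│ │x x│x│
│ ╵ ╶─┤ └─┘ ┌─┘ │
│x x  │x x x│  x│
│ ┌───┴─────┘ ╷ │
│ │           │x│
│ │ ╶───┬───┬─┤ │
│ │     │   │ │x│
│ └─┬─╴ │ ╷ │ │ │
│   │   │ │ │ │x│
│ ┌─┘ ┌─┴─┘ │ ╵ │
│ │   │     │x x│
│ │ ╶─┘ ┌───┘ ╶─┤
│ │     │    x B│
└─┴─────┴───────┘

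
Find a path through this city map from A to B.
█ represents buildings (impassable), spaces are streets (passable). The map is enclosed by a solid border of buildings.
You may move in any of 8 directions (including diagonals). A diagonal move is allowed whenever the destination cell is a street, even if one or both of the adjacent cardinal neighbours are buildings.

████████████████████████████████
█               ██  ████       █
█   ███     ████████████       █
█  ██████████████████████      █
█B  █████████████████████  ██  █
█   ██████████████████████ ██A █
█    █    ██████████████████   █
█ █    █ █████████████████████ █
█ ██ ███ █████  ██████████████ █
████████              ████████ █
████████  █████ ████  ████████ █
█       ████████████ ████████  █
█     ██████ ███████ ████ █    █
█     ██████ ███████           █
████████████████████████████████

Finding the shortest path from A to B:
Movement: 8-directional
Path length: 37 steps
Directions: down → down-right → down → down → down → down-left → down-left → left → down-left → left → left → left → left → left → up-left → up → up → up-left → left → left → left → left → left → left → left → left → left → left → up-left → up → up-left → left → down-left → left → up-left → up-left → up-left

Solution:

████████████████████████████████
█               ██  ████       █
█   ███     ████████████       █
█  ██████████████████████      █
█B  █████████████████████  ██  █
█ ↖ ██████████████████████ ██A █
█  ↖ █↙←  ██████████████████ ↘ █
█ █ ↖← █↖█████████████████████↓█
█ ██ ███↑█████  ██████████████↓█
████████ ↖←←←←←←←←←←  ████████↓█
████████  █████ ████↖ ████████↙█
█       ████████████↑████████↙ █
█     ██████ ███████↑████ █↙←  █
█     ██████ ███████ ↖←←←←←    █
████████████████████████████████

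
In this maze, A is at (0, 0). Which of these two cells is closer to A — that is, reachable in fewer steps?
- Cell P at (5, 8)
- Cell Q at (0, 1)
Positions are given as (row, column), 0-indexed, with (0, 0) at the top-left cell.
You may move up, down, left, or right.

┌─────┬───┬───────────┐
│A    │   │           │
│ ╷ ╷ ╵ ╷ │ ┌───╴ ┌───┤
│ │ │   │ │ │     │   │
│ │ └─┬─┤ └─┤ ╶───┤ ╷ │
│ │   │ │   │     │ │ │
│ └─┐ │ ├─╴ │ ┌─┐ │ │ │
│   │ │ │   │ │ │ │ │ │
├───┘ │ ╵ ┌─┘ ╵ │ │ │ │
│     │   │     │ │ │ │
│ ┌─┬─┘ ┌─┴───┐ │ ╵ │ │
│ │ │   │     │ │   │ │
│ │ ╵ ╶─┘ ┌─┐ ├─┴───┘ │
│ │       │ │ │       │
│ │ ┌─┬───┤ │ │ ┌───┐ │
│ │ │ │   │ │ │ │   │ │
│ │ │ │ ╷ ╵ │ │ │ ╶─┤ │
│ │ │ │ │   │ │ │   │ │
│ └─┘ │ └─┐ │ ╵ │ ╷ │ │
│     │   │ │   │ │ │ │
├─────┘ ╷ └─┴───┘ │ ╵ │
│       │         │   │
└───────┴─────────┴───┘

Shortest path A → P at (5, 8): 43 steps
Shortest path A → Q at (0, 1): 1 steps

Q is closer (1 steps vs 43 steps).

Path to P:

┌─────┬───┬───────────┐
│A → ↓│↱ ↓│           │
│ ╷ ╷ ╵ ╷ │ ┌───╴ ┌───┤
│ │ │↳ ↑│↓│ │     │↓ ↰│
│ │ └─┬─┤ └─┤ ╶───┤ ╷ │
│ │   │ │↳ ↓│     │↓│↑│
│ └─┐ │ ├─╴ │ ┌─┐ │ │ │
│   │ │ │↓ ↲│ │ │ │↓│↑│
├───┘ │ ╵ ┌─┘ ╵ │ │ │ │
│     │↓ ↲│     │ │↓│↑│
│ ┌─┬─┘ ┌─┴───┐ │ ╵ │ │
│ │ │↓ ↲│↱ → ↓│ │P ↲│↑│
│ │ ╵ ╶─┘ ┌─┐ ├─┴───┘ │
│ │  ↳ → ↑│ │↓│↱ → → ↑│
│ │ ┌─┬───┤ │ │ ┌───┐ │
│ │ │ │   │ │↓│↑│   │ │
│ │ │ │ ╷ ╵ │ │ │ ╶─┤ │
│ │ │ │ │   │↓│↑│   │ │
│ └─┘ │ └─┐ │ ╵ │ ╷ │ │
│     │   │ │↳ ↑│ │ │ │
├─────┘ ╷ └─┴───┘ │ ╵ │
│       │         │   │
└───────┴─────────┴───┘

Path to Q:

┌─────┬───┬───────────┐
│A Q  │   │           │
│ ╷ ╷ ╵ ╷ │ ┌───╴ ┌───┤
│ │ │   │ │ │     │   │
│ │ └─┬─┤ └─┤ ╶───┤ ╷ │
│ │   │ │   │     │ │ │
│ └─┐ │ ├─╴ │ ┌─┐ │ │ │
│   │ │ │   │ │ │ │ │ │
├───┘ │ ╵ ┌─┘ ╵ │ │ │ │
│     │   │     │ │ │ │
│ ┌─┬─┘ ┌─┴───┐ │ ╵ │ │
│ │ │   │     │ │   │ │
│ │ ╵ ╶─┘ ┌─┐ ├─┴───┘ │
│ │       │ │ │       │
│ │ ┌─┬───┤ │ │ ┌───┐ │
│ │ │ │   │ │ │ │   │ │
│ │ │ │ ╷ ╵ │ │ │ ╶─┤ │
│ │ │ │ │   │ │ │   │ │
│ └─┘ │ └─┐ │ ╵ │ ╷ │ │
│     │   │ │   │ │ │ │
├─────┘ ╷ └─┴───┘ │ ╵ │
│       │         │   │
└───────┴─────────┴───┘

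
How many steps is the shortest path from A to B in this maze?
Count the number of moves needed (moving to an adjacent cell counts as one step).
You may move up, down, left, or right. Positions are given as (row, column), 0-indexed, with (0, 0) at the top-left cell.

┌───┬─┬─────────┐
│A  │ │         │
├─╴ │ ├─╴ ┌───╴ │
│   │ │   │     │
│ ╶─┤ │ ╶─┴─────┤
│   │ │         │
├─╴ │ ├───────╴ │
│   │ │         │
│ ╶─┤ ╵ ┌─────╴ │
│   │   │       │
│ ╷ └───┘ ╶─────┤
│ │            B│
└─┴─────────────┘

Using BFS to find shortest path:
Start: (0, 0), End: (5, 7)
Path found:
(0,0) → (0,1) → (1,1) → (1,0) → (2,0) → (2,1) → (3,1) → (3,0) → (4,0) → (4,1) → (5,1) → (5,2) → (5,3) → (5,4) → (5,5) → (5,6) → (5,7)
Number of steps: 16

Solution:

┌───┬─┬─────────┐
│A ↓│ │         │
├─╴ │ ├─╴ ┌───╴ │
│↓ ↲│ │   │     │
│ ╶─┤ │ ╶─┴─────┤
│↳ ↓│ │         │
├─╴ │ ├───────╴ │
│↓ ↲│ │         │
│ ╶─┤ ╵ ┌─────╴ │
│↳ ↓│   │       │
│ ╷ └───┘ ╶─────┤
│ │↳ → → → → → B│
└─┴─────────────┘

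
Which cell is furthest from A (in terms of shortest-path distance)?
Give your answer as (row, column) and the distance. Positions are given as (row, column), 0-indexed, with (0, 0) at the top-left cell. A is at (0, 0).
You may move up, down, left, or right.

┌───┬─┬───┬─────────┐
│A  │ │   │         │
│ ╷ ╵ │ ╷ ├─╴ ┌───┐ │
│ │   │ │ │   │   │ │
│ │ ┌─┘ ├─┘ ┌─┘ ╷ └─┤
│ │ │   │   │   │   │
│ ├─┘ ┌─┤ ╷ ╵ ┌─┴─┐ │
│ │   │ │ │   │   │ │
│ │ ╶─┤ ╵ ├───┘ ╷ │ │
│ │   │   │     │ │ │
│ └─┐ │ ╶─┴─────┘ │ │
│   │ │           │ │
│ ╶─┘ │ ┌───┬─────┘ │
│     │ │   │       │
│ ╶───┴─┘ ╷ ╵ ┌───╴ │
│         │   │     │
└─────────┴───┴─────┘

Computing BFS distances from A to all cells:
Furthest cell: (4, 5)
Distance: 47 steps

Path from A to the furthest cell:

┌───┬─┬───┬─────────┐
│A  │ │   │         │
│ ╷ ╵ │ ╷ ├─╴ ┌───┐ │
│↓│   │ │ │   │↓ ↰│ │
│ │ ┌─┘ ├─┘ ┌─┘ ╷ └─┤
│↓│ │   │↓ ↰│↓ ↲│↑ ↰│
│ ├─┘ ┌─┤ ╷ ╵ ┌─┴─┐ │
│↓│   │ │↓│↑ ↲│↓ ↰│↑│
│ │ ╶─┤ ╵ ├───┘ ╷ │ │
│↓│   │↓ ↲│B ← ↲│↑│↑│
│ └─┐ │ ╶─┴─────┘ │ │
│↓  │ │↳ → → → → ↑│↑│
│ ╶─┘ │ ┌───┬─────┘ │
│↓    │ │↱ ↓│↱ → → ↑│
│ ╶───┴─┘ ╷ ╵ ┌───╴ │
│↳ → → → ↑│↳ ↑│     │
└─────────┴───┴─────┘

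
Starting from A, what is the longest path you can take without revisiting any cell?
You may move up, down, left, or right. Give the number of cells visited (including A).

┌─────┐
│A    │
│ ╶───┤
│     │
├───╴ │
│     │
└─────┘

Finding longest simple path using DFS:
Start: (0, 0)
Longest path visits 7 cells
Path: A → down → right → right → down → left → left

Solution:

┌─────┐
│A    │
│ ╶───┤
│↳ → ↓│
├───╴ │
│B ← ↲│
└─────┘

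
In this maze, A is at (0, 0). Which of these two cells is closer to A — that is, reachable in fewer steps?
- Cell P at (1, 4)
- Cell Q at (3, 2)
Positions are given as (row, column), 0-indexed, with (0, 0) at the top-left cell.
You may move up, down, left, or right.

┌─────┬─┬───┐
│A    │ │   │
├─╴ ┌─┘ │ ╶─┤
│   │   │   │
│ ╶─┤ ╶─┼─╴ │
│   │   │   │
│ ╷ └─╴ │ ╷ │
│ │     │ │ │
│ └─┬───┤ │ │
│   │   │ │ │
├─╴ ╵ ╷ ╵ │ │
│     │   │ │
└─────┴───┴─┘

Shortest path A → P at (1, 4): 19 steps
Shortest path A → Q at (3, 2): 7 steps

Q is closer (7 steps vs 19 steps).

Path to P:

┌─────┬─┬───┐
│A ↓  │ │   │
├─╴ ┌─┘ │ ╶─┤
│↓ ↲│   │P ↰│
│ ╶─┤ ╶─┼─╴ │
│↓  │   │↱ ↑│
│ ╷ └─╴ │ ╷ │
│↓│     │↑│ │
│ └─┬───┤ │ │
│↳ ↓│↱ ↓│↑│ │
├─╴ ╵ ╷ ╵ │ │
│  ↳ ↑│↳ ↑│ │
└─────┴───┴─┘

Path to Q:

┌─────┬─┬───┐
│A ↓  │ │   │
├─╴ ┌─┘ │ ╶─┤
│↓ ↲│   │   │
│ ╶─┤ ╶─┼─╴ │
│↳ ↓│   │   │
│ ╷ └─╴ │ ╷ │
│ │↳ Q  │ │ │
│ └─┬───┤ │ │
│   │   │ │ │
├─╴ ╵ ╷ ╵ │ │
│     │   │ │
└─────┴───┴─┘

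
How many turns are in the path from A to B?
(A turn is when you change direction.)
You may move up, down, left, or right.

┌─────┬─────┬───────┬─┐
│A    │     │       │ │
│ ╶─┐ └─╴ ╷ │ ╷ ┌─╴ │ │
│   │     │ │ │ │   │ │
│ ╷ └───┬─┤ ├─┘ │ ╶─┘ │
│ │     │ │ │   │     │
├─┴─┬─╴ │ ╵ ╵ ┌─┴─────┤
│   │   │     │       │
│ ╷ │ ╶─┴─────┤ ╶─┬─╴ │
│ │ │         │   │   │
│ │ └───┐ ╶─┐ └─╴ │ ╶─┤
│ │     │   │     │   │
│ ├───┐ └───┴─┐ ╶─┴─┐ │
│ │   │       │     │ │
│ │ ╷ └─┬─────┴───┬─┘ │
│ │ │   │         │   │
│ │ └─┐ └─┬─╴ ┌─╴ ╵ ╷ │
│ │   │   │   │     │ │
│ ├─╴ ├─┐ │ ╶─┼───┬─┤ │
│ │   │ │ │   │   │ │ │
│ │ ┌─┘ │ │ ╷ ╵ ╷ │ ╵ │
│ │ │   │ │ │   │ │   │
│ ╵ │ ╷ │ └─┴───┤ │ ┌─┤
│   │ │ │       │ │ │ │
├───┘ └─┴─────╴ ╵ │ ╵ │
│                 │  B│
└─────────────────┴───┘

Directions: down, right, down, right, right, down, left, down, right, right, right, right, down, right, right, up, left, up, right, right, right, down, left, down, right, down, down, down, down, down, left, down, down, right
Number of turns: 21

Solution:

┌─────┬─────┬───────┬─┐
│A    │     │       │ │
│ ╶─┐ └─╴ ╷ │ ╷ ┌─╴ │ │
│↳ ↓│     │ │ │ │   │ │
│ ╷ └───┬─┤ ├─┘ │ ╶─┘ │
│ │↳ → ↓│ │ │   │     │
├─┴─┬─╴ │ ╵ ╵ ┌─┴─────┤
│   │↓ ↲│     │↱ → → ↓│
│ ╷ │ ╶─┴─────┤ ╶─┬─╴ │
│ │ │↳ → → → ↓│↑ ↰│↓ ↲│
│ │ └───┐ ╶─┐ └─╴ │ ╶─┤
│ │     │   │↳ → ↑│↳ ↓│
│ ├───┐ └───┴─┐ ╶─┴─┐ │
│ │   │       │     │↓│
│ │ ╷ └─┬─────┴───┬─┘ │
│ │ │   │         │  ↓│
│ │ └─┐ └─┬─╴ ┌─╴ ╵ ╷ │
│ │   │   │   │     │↓│
│ ├─╴ ├─┐ │ ╶─┼───┬─┤ │
│ │   │ │ │   │   │ │↓│
│ │ ┌─┘ │ │ ╷ ╵ ╷ │ ╵ │
│ │ │   │ │ │   │ │↓ ↲│
│ ╵ │ ╷ │ └─┴───┤ │ ┌─┤
│   │ │ │       │ │↓│ │
├───┘ └─┴─────╴ ╵ │ ╵ │
│                 │↳ B│
└─────────────────┴───┘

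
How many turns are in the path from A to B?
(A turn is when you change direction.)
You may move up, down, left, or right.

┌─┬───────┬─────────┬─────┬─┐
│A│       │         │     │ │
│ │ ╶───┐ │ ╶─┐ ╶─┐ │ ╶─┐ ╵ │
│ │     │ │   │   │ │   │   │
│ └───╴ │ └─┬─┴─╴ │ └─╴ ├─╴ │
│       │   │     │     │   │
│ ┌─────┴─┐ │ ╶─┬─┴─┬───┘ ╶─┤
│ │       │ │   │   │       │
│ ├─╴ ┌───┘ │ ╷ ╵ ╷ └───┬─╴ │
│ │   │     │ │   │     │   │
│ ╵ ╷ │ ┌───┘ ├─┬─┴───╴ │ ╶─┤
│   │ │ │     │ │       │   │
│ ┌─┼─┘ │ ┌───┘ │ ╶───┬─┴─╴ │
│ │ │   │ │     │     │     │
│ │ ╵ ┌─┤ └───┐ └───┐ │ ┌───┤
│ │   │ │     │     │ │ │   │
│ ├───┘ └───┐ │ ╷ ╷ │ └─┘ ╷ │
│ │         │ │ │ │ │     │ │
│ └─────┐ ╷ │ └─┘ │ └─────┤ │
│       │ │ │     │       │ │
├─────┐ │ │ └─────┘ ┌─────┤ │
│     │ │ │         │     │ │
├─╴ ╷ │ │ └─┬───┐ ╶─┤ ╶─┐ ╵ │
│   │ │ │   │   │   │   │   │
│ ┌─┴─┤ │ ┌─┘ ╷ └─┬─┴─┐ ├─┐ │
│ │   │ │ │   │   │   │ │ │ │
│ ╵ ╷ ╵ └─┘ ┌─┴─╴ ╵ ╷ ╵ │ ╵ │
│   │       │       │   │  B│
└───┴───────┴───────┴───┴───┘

Directions: down, down, down, down, down, down, down, down, down, right, right, right, down, down, down, down, right, right, up, right, up, right, down, right, down, right, up, right, down, right, up, up, left, up, right, right, down, right, down, down
Number of turns: 22

Solution:

┌─┬───────┬─────────┬─────┬─┐
│A│       │         │     │ │
│ │ ╶───┐ │ ╶─┐ ╶─┐ │ ╶─┐ ╵ │
│↓│     │ │   │   │ │   │   │
│ └───╴ │ └─┬─┴─╴ │ └─╴ ├─╴ │
│↓      │   │     │     │   │
│ ┌─────┴─┐ │ ╶─┬─┴─┬───┘ ╶─┤
│↓│       │ │   │   │       │
│ ├─╴ ┌───┘ │ ╷ ╵ ╷ └───┬─╴ │
│↓│   │     │ │   │     │   │
│ ╵ ╷ │ ┌───┘ ├─┬─┴───╴ │ ╶─┤
│↓  │ │ │     │ │       │   │
│ ┌─┼─┘ │ ┌───┘ │ ╶───┬─┴─╴ │
│↓│ │   │ │     │     │     │
│ │ ╵ ┌─┤ └───┐ └───┐ │ ┌───┤
│↓│   │ │     │     │ │ │   │
│ ├───┘ └───┐ │ ╷ ╷ │ └─┘ ╷ │
│↓│         │ │ │ │ │     │ │
│ └─────┐ ╷ │ └─┘ │ └─────┤ │
│↳ → → ↓│ │ │     │       │ │
├─────┐ │ │ └─────┘ ┌─────┤ │
│     │↓│ │         │↱ → ↓│ │
├─╴ ╷ │ │ └─┬───┐ ╶─┤ ╶─┐ ╵ │
│   │ │↓│   │↱ ↓│   │↑ ↰│↳ ↓│
│ ┌─┴─┤ │ ┌─┘ ╷ └─┬─┴─┐ ├─┐ │
│ │   │↓│ │↱ ↑│↳ ↓│↱ ↓│↑│ │↓│
│ ╵ ╷ ╵ └─┘ ┌─┴─╴ ╵ ╷ ╵ │ ╵ │
│   │  ↳ → ↑│    ↳ ↑│↳ ↑│  B│
└───┴───────┴───────┴───┴───┘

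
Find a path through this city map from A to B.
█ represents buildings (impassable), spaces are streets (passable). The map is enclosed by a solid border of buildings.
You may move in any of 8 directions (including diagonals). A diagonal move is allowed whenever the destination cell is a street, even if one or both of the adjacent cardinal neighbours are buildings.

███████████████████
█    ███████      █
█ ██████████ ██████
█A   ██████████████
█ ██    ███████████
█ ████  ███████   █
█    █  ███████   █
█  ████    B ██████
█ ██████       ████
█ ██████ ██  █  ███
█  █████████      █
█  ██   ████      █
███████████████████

Finding the shortest path from A to B:
Movement: 8-directional
Path length: 10 steps
Directions: right → right → right → down-right → down-right → down-right → down-right → right → right → right

Solution:

███████████████████
█    ███████      █
█ ██████████ ██████
█A→→↘██████████████
█ ██ ↘  ███████████
█ ████↘ ███████   █
█    █ ↘███████   █
█  ████ →→→B ██████
█ ██████       ████
█ ██████ ██  █  ███
█  █████████      █
█  ██   ████      █
███████████████████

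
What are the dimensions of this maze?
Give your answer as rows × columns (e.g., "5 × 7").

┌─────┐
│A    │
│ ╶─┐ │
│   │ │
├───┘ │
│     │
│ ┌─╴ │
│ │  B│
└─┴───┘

Counting the maze dimensions:
Rows (vertical): 4
Columns (horizontal): 3
Dimensions: 4 × 3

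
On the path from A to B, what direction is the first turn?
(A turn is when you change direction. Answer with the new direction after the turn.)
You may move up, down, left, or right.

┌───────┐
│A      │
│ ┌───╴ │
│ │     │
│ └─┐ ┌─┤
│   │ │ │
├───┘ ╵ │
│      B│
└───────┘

Directions: right, right, right, down, left, down, down, right
First turn direction: down

Solution:

┌───────┐
│A → → ↓│
│ ┌───╴ │
│ │  ↓ ↲│
│ └─┐ ┌─┤
│   │↓│ │
├───┘ ╵ │
│    ↳ B│
└───────┘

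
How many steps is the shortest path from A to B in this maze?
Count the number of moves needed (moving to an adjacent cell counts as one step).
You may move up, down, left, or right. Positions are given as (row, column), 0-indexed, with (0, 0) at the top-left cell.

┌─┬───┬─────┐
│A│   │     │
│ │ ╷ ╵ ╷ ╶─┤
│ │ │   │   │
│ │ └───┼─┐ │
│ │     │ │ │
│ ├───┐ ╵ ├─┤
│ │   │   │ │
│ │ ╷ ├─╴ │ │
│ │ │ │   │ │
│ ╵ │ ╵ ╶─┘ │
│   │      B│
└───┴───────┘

Using BFS to find shortest path:
Start: (0, 0), End: (5, 5)
Path found:
(0,0) → (1,0) → (2,0) → (3,0) → (4,0) → (5,0) → (5,1) → (4,1) → (3,1) → (3,2) → (4,2) → (5,2) → (5,3) → (5,4) → (5,5)
Number of steps: 14

Solution:

┌─┬───┬─────┐
│A│   │     │
│ │ ╷ ╵ ╷ ╶─┤
│↓│ │   │   │
│ │ └───┼─┐ │
│↓│     │ │ │
│ ├───┐ ╵ ├─┤
│↓│↱ ↓│   │ │
│ │ ╷ ├─╴ │ │
│↓│↑│↓│   │ │
│ ╵ │ ╵ ╶─┘ │
│↳ ↑│↳ → → B│
└───┴───────┘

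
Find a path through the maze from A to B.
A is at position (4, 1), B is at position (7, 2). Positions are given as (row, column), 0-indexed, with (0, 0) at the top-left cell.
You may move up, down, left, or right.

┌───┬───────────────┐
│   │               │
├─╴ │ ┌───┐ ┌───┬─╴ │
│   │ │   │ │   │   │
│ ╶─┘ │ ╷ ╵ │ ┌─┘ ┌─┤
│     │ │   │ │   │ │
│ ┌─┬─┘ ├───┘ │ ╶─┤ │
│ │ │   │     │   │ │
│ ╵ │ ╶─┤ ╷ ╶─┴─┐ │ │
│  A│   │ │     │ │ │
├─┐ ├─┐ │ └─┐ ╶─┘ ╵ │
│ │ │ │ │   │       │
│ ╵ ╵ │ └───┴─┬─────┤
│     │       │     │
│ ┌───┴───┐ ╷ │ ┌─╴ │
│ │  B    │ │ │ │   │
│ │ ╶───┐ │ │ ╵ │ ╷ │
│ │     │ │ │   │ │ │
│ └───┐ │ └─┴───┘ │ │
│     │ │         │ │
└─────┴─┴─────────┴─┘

Finding the shortest path from (4, 1) to (7, 2):
Path length: 44 steps
Directions: left → up → up → right → right → up → up → right → right → right → down → down → left → up → left → down → down → left → down → right → down → down → right → right → right → down → down → right → up → up → right → right → down → left → down → down → left → left → left → left → up → up → left → left

Solution:

┌───┬───────────────┐
│   │↱ → → ↓        │
├─╴ │ ┌───┐ ┌───┬─╴ │
│   │↑│↓ ↰│↓│   │   │
│ ╶─┘ │ ╷ ╵ │ ┌─┘ ┌─┤
│↱ → ↑│↓│↑ ↲│ │   │ │
│ ┌─┬─┘ ├───┘ │ ╶─┤ │
│↑│ │↓ ↲│     │   │ │
│ ╵ │ ╶─┤ ╷ ╶─┴─┐ │ │
│↑ A│↳ ↓│ │     │ │ │
├─┐ ├─┐ │ └─┐ ╶─┘ ╵ │
│ │ │ │↓│   │       │
│ ╵ ╵ │ └───┴─┬─────┤
│     │↳ → → ↓│↱ → ↓│
│ ┌───┴───┐ ╷ │ ┌─╴ │
│ │  B ← ↰│ │↓│↑│↓ ↲│
│ │ ╶───┐ │ │ ╵ │ ╷ │
│ │     │↑│ │↳ ↑│↓│ │
│ └───┐ │ └─┴───┘ │ │
│     │ │↑ ← ← ← ↲│ │
└─────┴─┴─────────┴─┘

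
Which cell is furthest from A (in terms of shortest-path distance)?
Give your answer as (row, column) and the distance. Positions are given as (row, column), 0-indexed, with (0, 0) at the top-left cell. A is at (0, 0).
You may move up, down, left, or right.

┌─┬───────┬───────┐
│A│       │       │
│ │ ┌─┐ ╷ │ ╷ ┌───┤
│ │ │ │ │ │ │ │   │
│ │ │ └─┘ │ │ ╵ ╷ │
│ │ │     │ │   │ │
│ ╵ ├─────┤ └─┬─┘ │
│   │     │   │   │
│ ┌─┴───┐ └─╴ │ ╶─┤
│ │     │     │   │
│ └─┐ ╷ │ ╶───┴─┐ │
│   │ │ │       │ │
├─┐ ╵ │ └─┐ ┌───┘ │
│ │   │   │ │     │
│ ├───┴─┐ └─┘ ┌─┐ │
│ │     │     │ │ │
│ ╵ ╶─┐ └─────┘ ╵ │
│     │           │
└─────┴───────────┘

Computing BFS distances from A to all cells:
Furthest cell: (5, 7)
Distance: 44 steps

Path from A to the furthest cell:

┌─┬───────┬───────┐
│A│       │↓ ↰    │
│ │ ┌─┐ ╷ │ ╷ ┌───┤
│↓│ │ │ │ │↓│↑│↓ ↰│
│ │ │ └─┘ │ │ ╵ ╷ │
│↓│ │     │↓│↑ ↲│↑│
│ ╵ ├─────┤ └─┬─┘ │
│↓  │     │↳ ↓│↱ ↑│
│ ┌─┴───┐ └─╴ │ ╶─┤
│↓│  ↱ ↓│↓ ← ↲│↑ ↰│
│ └─┐ ╷ │ ╶───┴─┐ │
│↳ ↓│↑│↓│↳ → → B│↑│
├─┐ ╵ │ └─┐ ┌───┘ │
│ │↳ ↑│↳ ↓│ │↱ → ↑│
│ ├───┴─┐ └─┘ ┌─┐ │
│ │     │↳ → ↑│ │ │
│ ╵ ╶─┐ └─────┘ ╵ │
│     │           │
└─────┴───────────┘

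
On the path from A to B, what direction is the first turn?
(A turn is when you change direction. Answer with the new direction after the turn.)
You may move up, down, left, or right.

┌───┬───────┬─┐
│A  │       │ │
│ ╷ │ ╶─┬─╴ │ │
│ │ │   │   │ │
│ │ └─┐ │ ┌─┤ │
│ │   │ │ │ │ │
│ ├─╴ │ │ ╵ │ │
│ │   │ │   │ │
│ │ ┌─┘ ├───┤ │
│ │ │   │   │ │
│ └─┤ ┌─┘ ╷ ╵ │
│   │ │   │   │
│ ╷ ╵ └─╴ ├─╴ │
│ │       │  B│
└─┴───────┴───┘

Directions: down, down, down, down, down, right, down, right, right, right, up, up, right, down, right, down
First turn direction: right

Solution:

┌───┬───────┬─┐
│A  │       │ │
│ ╷ │ ╶─┬─╴ │ │
│↓│ │   │   │ │
│ │ └─┐ │ ┌─┤ │
│↓│   │ │ │ │ │
│ ├─╴ │ │ ╵ │ │
│↓│   │ │   │ │
│ │ ┌─┘ ├───┤ │
│↓│ │   │↱ ↓│ │
│ └─┤ ┌─┘ ╷ ╵ │
│↳ ↓│ │  ↑│↳ ↓│
│ ╷ ╵ └─╴ ├─╴ │
│ │↳ → → ↑│  B│
└─┴───────┴───┘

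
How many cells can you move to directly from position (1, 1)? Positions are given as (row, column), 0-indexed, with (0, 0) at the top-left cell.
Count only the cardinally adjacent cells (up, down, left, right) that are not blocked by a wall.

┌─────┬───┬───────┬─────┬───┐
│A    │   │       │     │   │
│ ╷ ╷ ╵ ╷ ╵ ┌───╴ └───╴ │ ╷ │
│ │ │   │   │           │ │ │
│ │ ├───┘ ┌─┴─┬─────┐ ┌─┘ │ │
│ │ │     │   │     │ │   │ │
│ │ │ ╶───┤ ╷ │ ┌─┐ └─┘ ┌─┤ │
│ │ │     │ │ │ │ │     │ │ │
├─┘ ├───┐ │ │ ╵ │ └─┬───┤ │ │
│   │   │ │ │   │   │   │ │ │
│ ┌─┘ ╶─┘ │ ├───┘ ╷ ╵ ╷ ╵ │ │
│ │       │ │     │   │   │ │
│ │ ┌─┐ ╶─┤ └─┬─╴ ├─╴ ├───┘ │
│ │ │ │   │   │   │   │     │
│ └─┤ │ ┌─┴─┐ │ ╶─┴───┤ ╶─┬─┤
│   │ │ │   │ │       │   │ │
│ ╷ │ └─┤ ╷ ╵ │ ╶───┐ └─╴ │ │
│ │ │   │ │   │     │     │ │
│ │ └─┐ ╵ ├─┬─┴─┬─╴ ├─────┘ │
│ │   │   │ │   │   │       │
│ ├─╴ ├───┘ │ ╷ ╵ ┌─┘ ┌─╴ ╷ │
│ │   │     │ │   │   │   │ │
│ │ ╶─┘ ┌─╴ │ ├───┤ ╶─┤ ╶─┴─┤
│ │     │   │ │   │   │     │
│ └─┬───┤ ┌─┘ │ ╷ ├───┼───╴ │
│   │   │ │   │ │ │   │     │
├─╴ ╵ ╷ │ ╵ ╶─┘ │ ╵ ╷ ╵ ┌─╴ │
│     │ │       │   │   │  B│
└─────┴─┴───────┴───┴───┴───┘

Checking passable neighbors of (1, 1):
Neighbors: (0, 1), (2, 1)
Count: 2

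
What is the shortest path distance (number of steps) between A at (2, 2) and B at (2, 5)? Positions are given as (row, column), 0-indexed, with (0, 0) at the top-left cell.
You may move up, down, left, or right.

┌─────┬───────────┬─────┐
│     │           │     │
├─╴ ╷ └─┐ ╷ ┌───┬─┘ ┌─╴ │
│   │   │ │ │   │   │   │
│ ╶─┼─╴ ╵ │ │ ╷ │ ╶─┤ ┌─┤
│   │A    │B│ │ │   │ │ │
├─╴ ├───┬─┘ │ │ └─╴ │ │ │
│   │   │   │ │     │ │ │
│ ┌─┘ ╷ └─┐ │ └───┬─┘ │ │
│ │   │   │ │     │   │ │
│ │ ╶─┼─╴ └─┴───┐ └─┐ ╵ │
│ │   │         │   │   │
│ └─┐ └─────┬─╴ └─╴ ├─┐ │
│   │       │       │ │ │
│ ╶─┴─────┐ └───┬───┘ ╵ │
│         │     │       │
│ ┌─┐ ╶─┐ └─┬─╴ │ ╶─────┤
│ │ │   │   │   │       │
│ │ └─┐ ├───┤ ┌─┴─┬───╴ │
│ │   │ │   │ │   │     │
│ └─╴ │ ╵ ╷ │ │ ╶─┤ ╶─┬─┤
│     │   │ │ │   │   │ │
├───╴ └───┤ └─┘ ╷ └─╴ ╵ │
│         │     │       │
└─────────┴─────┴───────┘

Finding path from (2, 2) to (2, 5):
Path: (2,2) → (2,3) → (2,4) → (1,4) → (0,4) → (0,5) → (1,5) → (2,5)
Distance: 7 steps

Solution:

┌─────┬───────────┬─────┐
│     │  ↱ ↓      │     │
├─╴ ╷ └─┐ ╷ ┌───┬─┘ ┌─╴ │
│   │   │↑│↓│   │   │   │
│ ╶─┼─╴ ╵ │ │ ╷ │ ╶─┤ ┌─┤
│   │A → ↑│B│ │ │   │ │ │
├─╴ ├───┬─┘ │ │ └─╴ │ │ │
│   │   │   │ │     │ │ │
│ ┌─┘ ╷ └─┐ │ └───┬─┘ │ │
│ │   │   │ │     │   │ │
│ │ ╶─┼─╴ └─┴───┐ └─┐ ╵ │
│ │   │         │   │   │
│ └─┐ └─────┬─╴ └─╴ ├─┐ │
│   │       │       │ │ │
│ ╶─┴─────┐ └───┬───┘ ╵ │
│         │     │       │
│ ┌─┐ ╶─┐ └─┬─╴ │ ╶─────┤
│ │ │   │   │   │       │
│ │ └─┐ ├───┤ ┌─┴─┬───╴ │
│ │   │ │   │ │   │     │
│ └─╴ │ ╵ ╷ │ │ ╶─┤ ╶─┬─┤
│     │   │ │ │   │   │ │
├───╴ └───┤ └─┘ ╷ └─╴ ╵ │
│         │     │       │
└─────────┴─────┴───────┘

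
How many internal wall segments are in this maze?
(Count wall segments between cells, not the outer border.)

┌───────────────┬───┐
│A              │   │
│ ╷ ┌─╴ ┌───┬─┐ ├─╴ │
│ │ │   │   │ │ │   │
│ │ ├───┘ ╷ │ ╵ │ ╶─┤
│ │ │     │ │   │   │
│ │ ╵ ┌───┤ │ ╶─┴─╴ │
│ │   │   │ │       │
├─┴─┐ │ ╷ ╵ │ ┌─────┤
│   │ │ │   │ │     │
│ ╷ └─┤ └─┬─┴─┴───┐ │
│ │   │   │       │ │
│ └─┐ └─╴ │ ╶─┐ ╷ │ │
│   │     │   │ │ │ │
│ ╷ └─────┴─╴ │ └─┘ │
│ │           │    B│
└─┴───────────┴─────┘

Counting internal wall segments:
Total internal walls: 63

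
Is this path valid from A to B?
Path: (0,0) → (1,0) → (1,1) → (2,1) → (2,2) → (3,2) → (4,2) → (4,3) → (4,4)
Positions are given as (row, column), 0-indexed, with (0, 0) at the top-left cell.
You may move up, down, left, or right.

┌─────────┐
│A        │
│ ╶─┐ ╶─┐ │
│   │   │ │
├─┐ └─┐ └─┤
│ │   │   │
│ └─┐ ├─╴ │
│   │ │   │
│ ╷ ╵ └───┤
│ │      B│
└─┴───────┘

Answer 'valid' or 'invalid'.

Checking path validity:
Result: All consecutive moves are passable.

valid

Correct solution:

┌─────────┐
│A        │
│ ╶─┐ ╶─┐ │
│↳ ↓│   │ │
├─┐ └─┐ └─┤
│ │↳ ↓│   │
│ └─┐ ├─╴ │
│   │↓│   │
│ ╷ ╵ └───┤
│ │  ↳ → B│
└─┴───────┘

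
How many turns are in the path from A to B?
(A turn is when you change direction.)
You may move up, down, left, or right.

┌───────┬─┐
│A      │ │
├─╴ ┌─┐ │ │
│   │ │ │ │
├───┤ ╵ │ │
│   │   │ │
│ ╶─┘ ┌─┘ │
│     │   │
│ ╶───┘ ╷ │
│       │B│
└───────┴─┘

Directions: right, right, right, down, down, left, down, left, left, down, right, right, right, up, right, down
Number of turns: 9

Solution:

┌───────┬─┐
│A → → ↓│ │
├─╴ ┌─┐ │ │
│   │ │↓│ │
├───┤ ╵ │ │
│   │↓ ↲│ │
│ ╶─┘ ┌─┘ │
│↓ ← ↲│↱ ↓│
│ ╶───┘ ╷ │
│↳ → → ↑│B│
└───────┴─┘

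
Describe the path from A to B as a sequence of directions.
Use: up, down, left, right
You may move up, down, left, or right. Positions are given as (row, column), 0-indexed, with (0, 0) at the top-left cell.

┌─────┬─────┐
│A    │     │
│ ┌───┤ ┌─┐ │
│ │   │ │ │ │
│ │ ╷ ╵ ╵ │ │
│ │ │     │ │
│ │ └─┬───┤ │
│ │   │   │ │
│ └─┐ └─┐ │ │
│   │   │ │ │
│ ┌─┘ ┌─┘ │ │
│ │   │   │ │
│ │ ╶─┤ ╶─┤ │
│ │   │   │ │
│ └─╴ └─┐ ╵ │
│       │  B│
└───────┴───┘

Finding the path and converting it to directions:
Path through cells: (0,0) → (1,0) → (2,0) → (3,0) → (4,0) → (5,0) → (6,0) → (7,0) → (7,1) → (7,2) → (6,2) → (6,1) → (5,1) → (5,2) → (4,2) → (3,2) → (3,1) → (2,1) → (1,1) → (1,2) → (2,2) → (2,3) → (1,3) → (0,3) → (0,4) → (0,5) → (1,5) → (2,5) → (3,5) → (4,5) → (5,5) → (6,5) → (7,5)
Directions: down, down, down, down, down, down, down, right, right, up, left, up, right, up, up, left, up, up, right, down, right, up, up, right, right, down, down, down, down, down, down, down

Solution:

┌─────┬─────┐
│A    │↱ → ↓│
│ ┌───┤ ┌─┐ │
│↓│↱ ↓│↑│ │↓│
│ │ ╷ ╵ ╵ │ │
│↓│↑│↳ ↑  │↓│
│ │ └─┬───┤ │
│↓│↑ ↰│   │↓│
│ └─┐ └─┐ │ │
│↓  │↑  │ │↓│
│ ┌─┘ ┌─┘ │ │
│↓│↱ ↑│   │↓│
│ │ ╶─┤ ╶─┤ │
│↓│↑ ↰│   │↓│
│ └─╴ └─┐ ╵ │
│↳ → ↑  │  B│
└───────┴───┘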